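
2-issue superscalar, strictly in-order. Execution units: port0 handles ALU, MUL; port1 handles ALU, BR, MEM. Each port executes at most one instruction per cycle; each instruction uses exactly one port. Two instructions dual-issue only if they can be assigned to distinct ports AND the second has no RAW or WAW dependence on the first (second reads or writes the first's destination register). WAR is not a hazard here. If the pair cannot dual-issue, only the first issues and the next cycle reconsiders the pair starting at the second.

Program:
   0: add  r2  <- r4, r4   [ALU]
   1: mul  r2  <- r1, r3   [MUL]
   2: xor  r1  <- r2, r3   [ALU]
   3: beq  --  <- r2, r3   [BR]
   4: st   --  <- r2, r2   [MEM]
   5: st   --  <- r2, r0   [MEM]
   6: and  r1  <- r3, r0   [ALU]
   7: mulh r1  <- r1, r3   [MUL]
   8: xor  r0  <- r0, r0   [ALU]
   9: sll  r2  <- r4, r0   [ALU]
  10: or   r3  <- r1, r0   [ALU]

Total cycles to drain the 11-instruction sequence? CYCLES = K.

CYCLES = 7

  cy0 -> i0 (add.ALU) WAW r2
  cy1 -> i1 (mul.MUL) RAW r2
  cy2 -> i2,i3 (xor.ALU+beq.BR) dual
  cy3 -> i4 (st.MEM) no-port MEM/MEM
  cy4 -> i5,i6 (st.MEM+and.ALU) dual
  cy5 -> i7,i8 (mulh.MUL+xor.ALU) dual
  cy6 -> i9,i10 (sll.ALU+or.ALU) dual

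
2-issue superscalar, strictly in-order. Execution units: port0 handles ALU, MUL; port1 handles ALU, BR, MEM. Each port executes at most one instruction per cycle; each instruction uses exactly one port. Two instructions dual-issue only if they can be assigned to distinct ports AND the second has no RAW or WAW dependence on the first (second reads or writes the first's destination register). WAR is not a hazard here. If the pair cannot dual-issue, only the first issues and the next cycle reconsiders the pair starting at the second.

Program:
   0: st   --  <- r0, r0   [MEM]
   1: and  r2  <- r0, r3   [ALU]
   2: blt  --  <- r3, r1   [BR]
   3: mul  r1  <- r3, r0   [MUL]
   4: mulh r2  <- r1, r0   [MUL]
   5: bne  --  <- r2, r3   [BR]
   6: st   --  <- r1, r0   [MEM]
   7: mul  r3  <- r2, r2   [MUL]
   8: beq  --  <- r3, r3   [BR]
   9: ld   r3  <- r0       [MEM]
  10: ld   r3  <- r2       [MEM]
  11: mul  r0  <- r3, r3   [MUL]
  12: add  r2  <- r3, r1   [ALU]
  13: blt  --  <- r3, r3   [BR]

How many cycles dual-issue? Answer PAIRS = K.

c0: i0&i1 st/and  2-wide
c1: i2&i3 blt/mul  2-wide
c2: i4 mulh  RAW r2
c3: i5 bne  no-port BR/MEM
c4: i6&i7 st/mul  2-wide
c5: i8 beq  no-port BR/MEM
c6: i9 ld  no-port MEM/MEM
c7: i10 ld  RAW r3
c8: i11&i12 mul/add  2-wide
c9: i13 blt  tail

PAIRS = 4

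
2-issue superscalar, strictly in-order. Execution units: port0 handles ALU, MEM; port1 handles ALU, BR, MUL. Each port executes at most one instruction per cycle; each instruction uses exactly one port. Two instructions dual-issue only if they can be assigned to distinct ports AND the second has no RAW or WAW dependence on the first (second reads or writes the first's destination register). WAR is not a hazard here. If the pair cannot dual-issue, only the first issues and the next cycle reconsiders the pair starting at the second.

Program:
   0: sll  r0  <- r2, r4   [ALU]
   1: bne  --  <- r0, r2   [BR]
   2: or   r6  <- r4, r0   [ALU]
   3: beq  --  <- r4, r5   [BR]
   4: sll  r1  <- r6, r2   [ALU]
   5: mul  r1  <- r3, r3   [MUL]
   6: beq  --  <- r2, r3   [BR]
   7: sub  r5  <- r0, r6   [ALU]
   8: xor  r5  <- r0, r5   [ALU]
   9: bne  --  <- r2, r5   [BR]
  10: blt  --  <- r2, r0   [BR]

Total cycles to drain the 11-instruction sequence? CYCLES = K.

t=0 i0:sll ; RAW r0
t=1 i1,i2:bne/or ; pair
t=2 i3,i4:beq/sll ; pair
t=3 i5:mul ; no-port MUL/BR
t=4 i6,i7:beq/sub ; pair
t=5 i8:xor ; RAW r5
t=6 i9:bne ; no-port BR/BR
t=7 i10:blt ; tail

CYCLES = 8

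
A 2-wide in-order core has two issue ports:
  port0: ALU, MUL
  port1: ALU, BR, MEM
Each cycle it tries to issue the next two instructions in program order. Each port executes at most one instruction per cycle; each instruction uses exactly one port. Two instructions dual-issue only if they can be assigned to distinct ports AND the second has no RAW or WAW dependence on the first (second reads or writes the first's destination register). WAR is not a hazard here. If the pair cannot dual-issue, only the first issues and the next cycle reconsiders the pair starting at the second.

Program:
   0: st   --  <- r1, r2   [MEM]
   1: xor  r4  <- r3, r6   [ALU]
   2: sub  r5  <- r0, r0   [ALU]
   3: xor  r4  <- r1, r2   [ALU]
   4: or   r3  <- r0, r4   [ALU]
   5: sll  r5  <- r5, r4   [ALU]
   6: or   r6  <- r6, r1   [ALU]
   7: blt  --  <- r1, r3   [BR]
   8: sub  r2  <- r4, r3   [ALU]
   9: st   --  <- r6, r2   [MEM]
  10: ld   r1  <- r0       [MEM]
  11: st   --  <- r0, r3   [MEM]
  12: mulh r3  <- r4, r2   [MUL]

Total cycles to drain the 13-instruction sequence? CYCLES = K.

t=0 i0&i1:st+xor ; pair
t=1 i2&i3:sub+xor ; pair
t=2 i4&i5:or+sll ; pair
t=3 i6&i7:or+blt ; pair
t=4 i8:sub ; RAW r2
t=5 i9:st ; no-port MEM/MEM
t=6 i10:ld ; no-port MEM/MEM
t=7 i11&i12:st+mulh ; pair

CYCLES = 8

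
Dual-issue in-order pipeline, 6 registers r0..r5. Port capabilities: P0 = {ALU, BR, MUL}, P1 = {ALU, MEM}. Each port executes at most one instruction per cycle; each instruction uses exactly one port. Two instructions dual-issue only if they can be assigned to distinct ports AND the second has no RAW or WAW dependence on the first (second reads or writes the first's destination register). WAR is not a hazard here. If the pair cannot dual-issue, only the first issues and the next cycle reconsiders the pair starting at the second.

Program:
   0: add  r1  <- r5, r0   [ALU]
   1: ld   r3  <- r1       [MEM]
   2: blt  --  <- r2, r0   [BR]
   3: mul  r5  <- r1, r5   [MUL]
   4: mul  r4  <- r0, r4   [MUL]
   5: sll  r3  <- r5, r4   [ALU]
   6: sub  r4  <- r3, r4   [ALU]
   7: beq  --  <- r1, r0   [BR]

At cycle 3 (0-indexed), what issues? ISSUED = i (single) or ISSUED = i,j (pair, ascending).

ISSUED = 4

0. add @i0  | RAW r1
1. ld/blt @i1,i2  | pair
2. mul @i3  | no-port MUL/MUL
3. mul @i4  | RAW r4
4. sll @i5  | RAW r3
5. sub/beq @i6,i7  | pair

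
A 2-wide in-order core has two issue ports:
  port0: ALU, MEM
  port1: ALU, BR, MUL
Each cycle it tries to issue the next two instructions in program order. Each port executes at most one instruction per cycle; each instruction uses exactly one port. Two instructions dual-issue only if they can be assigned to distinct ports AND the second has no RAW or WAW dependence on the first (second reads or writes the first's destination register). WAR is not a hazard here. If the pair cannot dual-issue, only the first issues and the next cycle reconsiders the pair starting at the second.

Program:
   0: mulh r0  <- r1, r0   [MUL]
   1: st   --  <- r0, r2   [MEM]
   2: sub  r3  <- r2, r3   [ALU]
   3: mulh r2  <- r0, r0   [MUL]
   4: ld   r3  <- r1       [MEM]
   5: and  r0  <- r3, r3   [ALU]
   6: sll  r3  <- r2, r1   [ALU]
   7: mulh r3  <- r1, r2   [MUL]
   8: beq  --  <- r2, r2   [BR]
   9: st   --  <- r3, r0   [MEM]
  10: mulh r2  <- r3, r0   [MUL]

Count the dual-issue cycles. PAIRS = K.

PAIRS = 4

[0] i0  mulh.MUL  -- RAW r0
[1] i1&i2  st.MEM;sub.ALU  -- pair
[2] i3&i4  mulh.MUL;ld.MEM  -- pair
[3] i5&i6  and.ALU;sll.ALU  -- pair
[4] i7  mulh.MUL  -- no-port MUL/BR
[5] i8&i9  beq.BR;st.MEM  -- pair
[6] i10  mulh.MUL  -- tail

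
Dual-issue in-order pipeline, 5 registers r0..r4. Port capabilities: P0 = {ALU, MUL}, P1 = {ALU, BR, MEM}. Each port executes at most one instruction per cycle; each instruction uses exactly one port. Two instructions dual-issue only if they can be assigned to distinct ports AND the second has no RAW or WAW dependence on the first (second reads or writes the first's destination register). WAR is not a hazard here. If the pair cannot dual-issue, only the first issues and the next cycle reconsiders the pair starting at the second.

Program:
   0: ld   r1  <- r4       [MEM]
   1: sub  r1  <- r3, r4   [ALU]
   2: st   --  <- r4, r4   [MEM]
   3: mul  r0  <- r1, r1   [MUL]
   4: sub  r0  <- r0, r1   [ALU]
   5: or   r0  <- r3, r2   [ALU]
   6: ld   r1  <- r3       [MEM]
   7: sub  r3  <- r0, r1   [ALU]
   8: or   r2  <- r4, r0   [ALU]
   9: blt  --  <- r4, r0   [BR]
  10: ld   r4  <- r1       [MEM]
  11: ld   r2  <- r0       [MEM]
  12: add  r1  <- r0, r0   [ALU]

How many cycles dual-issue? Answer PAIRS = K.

PAIRS = 4

0. ld @i0  | WAW r1
1. sub;st @i1/i2  | 2-wide
2. mul @i3  | RAW+WAW r0
3. sub @i4  | WAW r0
4. or;ld @i5/i6  | 2-wide
5. sub;or @i7/i8  | 2-wide
6. blt @i9  | no-port BR/MEM
7. ld @i10  | no-port MEM/MEM
8. ld;add @i11/i12  | 2-wide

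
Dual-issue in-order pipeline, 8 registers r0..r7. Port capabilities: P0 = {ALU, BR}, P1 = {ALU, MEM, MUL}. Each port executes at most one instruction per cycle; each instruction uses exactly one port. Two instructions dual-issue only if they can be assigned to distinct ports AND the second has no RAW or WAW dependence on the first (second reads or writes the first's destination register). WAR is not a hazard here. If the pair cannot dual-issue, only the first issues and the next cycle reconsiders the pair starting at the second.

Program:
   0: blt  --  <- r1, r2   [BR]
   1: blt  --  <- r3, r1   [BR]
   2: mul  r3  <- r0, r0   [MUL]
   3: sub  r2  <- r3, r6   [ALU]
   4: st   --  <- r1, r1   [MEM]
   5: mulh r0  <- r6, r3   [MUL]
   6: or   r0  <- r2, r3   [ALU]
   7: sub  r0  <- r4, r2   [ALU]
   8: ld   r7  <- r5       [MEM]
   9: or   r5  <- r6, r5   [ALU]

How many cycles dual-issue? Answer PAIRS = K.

  cy0 -> i0 (blt.BR) no-port BR/BR
  cy1 -> i1/i2 (blt.BR mul.MUL) pair
  cy2 -> i3/i4 (sub.ALU st.MEM) pair
  cy3 -> i5 (mulh.MUL) WAW r0
  cy4 -> i6 (or.ALU) WAW r0
  cy5 -> i7/i8 (sub.ALU ld.MEM) pair
  cy6 -> i9 (or.ALU) tail

PAIRS = 3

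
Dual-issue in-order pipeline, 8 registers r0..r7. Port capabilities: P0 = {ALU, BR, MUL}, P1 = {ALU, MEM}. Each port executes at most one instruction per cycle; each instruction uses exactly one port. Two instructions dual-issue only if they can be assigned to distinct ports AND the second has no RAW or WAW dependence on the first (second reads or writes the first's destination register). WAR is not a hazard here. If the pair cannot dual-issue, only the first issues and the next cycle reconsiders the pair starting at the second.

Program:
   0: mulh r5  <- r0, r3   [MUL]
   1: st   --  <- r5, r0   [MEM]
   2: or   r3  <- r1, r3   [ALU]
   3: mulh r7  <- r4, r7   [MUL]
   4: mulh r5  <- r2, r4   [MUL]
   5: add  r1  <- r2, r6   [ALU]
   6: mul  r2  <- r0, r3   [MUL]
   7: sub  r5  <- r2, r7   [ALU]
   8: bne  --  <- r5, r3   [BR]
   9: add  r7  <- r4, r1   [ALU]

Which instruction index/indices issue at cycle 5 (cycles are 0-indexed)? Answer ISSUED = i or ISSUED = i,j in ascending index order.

0. mulh @i0  | RAW r5
1. st+or @i1+i2  | dual
2. mulh @i3  | no-port MUL/MUL
3. mulh+add @i4+i5  | dual
4. mul @i6  | RAW r2
5. sub @i7  | RAW r5
6. bne+add @i8+i9  | dual

ISSUED = 7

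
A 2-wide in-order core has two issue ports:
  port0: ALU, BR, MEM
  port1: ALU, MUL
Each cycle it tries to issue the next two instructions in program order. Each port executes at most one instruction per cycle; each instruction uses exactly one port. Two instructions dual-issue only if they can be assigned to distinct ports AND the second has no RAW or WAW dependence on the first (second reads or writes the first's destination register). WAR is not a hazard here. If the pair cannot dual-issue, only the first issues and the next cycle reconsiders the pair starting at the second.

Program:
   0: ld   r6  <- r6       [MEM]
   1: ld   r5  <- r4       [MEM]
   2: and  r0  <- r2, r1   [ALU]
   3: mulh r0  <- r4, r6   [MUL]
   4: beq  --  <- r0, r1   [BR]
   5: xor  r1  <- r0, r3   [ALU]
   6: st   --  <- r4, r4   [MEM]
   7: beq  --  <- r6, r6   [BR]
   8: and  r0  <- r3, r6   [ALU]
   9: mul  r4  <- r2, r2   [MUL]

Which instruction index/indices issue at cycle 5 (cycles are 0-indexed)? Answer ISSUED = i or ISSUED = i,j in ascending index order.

ISSUED = 7,8

[0] i0  ld  -- no-port MEM/MEM
[1] i1,i2  ld+and  -- pair
[2] i3  mulh  -- RAW r0
[3] i4,i5  beq+xor  -- pair
[4] i6  st  -- no-port MEM/BR
[5] i7,i8  beq+and  -- pair
[6] i9  mul  -- tail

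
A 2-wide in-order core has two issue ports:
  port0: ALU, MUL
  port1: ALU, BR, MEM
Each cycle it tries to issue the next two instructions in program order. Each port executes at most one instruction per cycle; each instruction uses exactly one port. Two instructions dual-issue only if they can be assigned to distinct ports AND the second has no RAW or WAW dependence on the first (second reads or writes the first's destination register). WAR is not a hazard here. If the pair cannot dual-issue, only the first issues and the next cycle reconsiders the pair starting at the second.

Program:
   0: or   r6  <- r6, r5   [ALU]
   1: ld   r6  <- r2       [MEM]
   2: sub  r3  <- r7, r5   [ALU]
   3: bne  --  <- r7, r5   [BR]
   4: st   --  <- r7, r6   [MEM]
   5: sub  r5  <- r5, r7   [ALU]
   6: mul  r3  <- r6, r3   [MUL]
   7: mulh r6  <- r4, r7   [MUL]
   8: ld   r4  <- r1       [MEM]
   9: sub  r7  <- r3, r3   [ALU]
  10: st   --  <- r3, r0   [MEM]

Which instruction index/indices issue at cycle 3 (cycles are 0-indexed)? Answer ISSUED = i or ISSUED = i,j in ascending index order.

  cy0 -> i0 (or) WAW r6
  cy1 -> i1,i2 (ld/sub) 2-wide
  cy2 -> i3 (bne) no-port BR/MEM
  cy3 -> i4,i5 (st/sub) 2-wide
  cy4 -> i6 (mul) no-port MUL/MUL
  cy5 -> i7,i8 (mulh/ld) 2-wide
  cy6 -> i9,i10 (sub/st) 2-wide

ISSUED = 4,5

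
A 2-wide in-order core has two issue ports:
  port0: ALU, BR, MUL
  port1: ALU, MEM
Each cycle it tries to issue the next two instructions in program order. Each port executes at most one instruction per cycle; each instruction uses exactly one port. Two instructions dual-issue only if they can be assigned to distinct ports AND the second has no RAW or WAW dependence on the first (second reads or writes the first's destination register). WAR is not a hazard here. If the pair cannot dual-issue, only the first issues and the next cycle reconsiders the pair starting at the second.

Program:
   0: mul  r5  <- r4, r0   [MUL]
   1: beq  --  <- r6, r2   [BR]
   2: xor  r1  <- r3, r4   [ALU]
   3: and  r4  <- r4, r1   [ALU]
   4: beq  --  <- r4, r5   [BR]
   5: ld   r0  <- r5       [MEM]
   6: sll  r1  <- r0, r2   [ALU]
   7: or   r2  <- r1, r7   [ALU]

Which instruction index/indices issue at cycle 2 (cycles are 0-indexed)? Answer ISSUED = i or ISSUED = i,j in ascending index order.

ISSUED = 3

0. mul @i0  | no-port MUL/BR
1. beq+xor @i1,i2  | 2-wide
2. and @i3  | RAW r4
3. beq+ld @i4,i5  | 2-wide
4. sll @i6  | RAW r1
5. or @i7  | tail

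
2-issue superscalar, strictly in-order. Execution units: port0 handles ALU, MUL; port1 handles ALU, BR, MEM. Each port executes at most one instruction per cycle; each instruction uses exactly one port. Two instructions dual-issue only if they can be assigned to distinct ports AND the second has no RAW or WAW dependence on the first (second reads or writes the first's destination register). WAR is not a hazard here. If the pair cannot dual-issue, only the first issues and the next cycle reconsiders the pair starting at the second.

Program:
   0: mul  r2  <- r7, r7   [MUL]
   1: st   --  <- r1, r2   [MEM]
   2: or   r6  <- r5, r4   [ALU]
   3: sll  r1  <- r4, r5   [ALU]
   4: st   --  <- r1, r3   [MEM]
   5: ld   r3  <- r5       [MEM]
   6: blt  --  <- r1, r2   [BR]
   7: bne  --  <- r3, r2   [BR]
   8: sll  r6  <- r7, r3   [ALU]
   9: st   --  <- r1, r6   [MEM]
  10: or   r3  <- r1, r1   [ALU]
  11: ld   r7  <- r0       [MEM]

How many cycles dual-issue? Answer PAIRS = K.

PAIRS = 3

#0 head=0: mul i0 RAW r2
#1 head=1: st/or i1/i2 dual
#2 head=3: sll i3 RAW r1
#3 head=4: st i4 no-port MEM/MEM
#4 head=5: ld i5 no-port MEM/BR
#5 head=6: blt i6 no-port BR/BR
#6 head=7: bne/sll i7/i8 dual
#7 head=9: st/or i9/i10 dual
#8 head=11: ld i11 tail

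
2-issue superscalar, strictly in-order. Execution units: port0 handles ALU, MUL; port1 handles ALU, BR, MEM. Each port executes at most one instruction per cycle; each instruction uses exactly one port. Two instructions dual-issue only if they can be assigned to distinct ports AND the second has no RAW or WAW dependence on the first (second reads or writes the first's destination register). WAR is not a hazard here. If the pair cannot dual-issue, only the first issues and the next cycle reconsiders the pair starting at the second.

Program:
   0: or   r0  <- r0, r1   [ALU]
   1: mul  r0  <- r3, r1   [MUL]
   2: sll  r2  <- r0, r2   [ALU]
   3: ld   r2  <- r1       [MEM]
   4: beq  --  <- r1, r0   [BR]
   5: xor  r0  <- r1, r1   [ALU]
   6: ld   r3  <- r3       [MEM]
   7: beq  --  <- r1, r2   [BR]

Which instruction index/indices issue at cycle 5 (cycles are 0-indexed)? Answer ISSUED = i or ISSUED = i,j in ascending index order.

ISSUED = 6

#0 head=0: or i0 WAW r0
#1 head=1: mul i1 RAW r0
#2 head=2: sll i2 WAW r2
#3 head=3: ld i3 no-port MEM/BR
#4 head=4: beq/xor i4+i5 pair
#5 head=6: ld i6 no-port MEM/BR
#6 head=7: beq i7 tail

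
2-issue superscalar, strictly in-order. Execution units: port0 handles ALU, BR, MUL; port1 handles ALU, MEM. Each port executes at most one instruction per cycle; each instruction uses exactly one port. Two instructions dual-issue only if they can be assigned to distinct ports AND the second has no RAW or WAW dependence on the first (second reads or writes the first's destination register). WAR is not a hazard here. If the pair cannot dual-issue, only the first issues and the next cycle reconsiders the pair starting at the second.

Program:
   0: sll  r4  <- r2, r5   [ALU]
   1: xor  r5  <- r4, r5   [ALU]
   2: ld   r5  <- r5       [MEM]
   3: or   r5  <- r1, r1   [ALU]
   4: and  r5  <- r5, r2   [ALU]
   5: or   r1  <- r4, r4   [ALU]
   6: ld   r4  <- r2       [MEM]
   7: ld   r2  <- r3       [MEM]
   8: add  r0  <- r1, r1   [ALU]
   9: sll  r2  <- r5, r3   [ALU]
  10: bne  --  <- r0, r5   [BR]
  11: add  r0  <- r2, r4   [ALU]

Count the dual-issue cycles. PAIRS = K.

PAIRS = 3

#0 head=0: sll i0 RAW r4
#1 head=1: xor i1 RAW+WAW r5
#2 head=2: ld i2 WAW r5
#3 head=3: or i3 RAW+WAW r5
#4 head=4: and/or i4&i5 pair
#5 head=6: ld i6 no-port MEM/MEM
#6 head=7: ld/add i7&i8 pair
#7 head=9: sll/bne i9&i10 pair
#8 head=11: add i11 tail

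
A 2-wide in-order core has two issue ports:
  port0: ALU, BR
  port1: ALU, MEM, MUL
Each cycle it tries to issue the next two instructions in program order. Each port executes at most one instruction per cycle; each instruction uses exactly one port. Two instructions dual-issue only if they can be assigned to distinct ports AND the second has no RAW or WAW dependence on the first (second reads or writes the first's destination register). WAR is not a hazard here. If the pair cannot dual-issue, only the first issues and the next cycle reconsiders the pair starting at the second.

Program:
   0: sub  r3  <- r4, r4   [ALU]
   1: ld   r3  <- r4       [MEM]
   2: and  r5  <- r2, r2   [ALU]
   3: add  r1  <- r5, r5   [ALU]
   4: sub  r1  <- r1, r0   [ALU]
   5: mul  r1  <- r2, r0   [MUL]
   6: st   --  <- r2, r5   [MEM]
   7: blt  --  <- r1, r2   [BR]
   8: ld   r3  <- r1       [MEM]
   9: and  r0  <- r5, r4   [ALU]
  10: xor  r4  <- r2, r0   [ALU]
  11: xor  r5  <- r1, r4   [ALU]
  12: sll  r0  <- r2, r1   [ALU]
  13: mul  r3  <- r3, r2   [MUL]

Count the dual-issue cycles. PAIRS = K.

PAIRS = 4

t=0 i0:sub ; WAW r3
t=1 i1/i2:ld;and ; 2-wide
t=2 i3:add ; RAW+WAW r1
t=3 i4:sub ; WAW r1
t=4 i5:mul ; no-port MUL/MEM
t=5 i6/i7:st;blt ; 2-wide
t=6 i8/i9:ld;and ; 2-wide
t=7 i10:xor ; RAW r4
t=8 i11/i12:xor;sll ; 2-wide
t=9 i13:mul ; tail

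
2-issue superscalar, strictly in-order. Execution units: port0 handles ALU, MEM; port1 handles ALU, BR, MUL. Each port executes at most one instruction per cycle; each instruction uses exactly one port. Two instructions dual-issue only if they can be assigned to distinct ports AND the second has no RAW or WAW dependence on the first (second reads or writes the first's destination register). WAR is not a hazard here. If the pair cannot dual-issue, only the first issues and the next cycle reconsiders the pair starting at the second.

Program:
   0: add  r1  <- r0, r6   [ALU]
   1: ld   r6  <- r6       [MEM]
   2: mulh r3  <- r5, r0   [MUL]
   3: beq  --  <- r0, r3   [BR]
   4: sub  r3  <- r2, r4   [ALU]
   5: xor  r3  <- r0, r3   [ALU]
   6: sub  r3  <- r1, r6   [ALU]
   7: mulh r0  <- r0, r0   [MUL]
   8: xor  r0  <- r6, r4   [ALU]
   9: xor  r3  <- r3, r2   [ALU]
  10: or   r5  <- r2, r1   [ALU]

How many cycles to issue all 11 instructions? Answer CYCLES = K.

CYCLES = 7

t=0 i0/i1:add ld ; pair
t=1 i2:mulh ; no-port MUL/BR
t=2 i3/i4:beq sub ; pair
t=3 i5:xor ; WAW r3
t=4 i6/i7:sub mulh ; pair
t=5 i8/i9:xor xor ; pair
t=6 i10:or ; tail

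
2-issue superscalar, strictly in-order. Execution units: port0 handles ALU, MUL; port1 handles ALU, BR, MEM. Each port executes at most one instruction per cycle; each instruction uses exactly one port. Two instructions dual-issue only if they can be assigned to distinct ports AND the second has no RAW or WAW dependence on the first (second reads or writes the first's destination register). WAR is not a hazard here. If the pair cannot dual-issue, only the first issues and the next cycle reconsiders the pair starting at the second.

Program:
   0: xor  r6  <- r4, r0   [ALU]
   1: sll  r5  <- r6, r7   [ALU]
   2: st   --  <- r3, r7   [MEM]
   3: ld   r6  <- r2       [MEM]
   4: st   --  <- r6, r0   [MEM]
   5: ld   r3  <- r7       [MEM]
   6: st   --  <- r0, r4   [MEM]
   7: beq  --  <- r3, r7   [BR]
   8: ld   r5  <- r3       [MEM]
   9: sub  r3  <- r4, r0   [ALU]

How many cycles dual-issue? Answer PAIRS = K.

0. xor @i0  | RAW r6
1. sll st @i1,i2  | 2-wide
2. ld @i3  | no-port MEM/MEM
3. st @i4  | no-port MEM/MEM
4. ld @i5  | no-port MEM/MEM
5. st @i6  | no-port MEM/BR
6. beq @i7  | no-port BR/MEM
7. ld sub @i8,i9  | 2-wide

PAIRS = 2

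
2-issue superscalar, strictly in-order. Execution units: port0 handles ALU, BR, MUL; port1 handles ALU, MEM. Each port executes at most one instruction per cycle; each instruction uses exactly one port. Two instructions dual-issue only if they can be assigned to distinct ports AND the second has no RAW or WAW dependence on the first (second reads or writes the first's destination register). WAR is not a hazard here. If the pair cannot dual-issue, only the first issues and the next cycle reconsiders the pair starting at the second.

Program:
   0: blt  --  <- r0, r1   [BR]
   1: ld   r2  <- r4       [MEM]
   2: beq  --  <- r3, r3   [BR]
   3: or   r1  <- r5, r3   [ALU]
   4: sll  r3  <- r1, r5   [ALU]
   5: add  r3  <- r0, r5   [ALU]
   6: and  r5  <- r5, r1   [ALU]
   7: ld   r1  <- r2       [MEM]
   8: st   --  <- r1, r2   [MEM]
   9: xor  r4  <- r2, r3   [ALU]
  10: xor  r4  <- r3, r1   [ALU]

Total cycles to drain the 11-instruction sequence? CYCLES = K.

CYCLES = 7

  cy0 -> i0&i1 (blt+ld) dual
  cy1 -> i2&i3 (beq+or) dual
  cy2 -> i4 (sll) WAW r3
  cy3 -> i5&i6 (add+and) dual
  cy4 -> i7 (ld) no-port MEM/MEM
  cy5 -> i8&i9 (st+xor) dual
  cy6 -> i10 (xor) tail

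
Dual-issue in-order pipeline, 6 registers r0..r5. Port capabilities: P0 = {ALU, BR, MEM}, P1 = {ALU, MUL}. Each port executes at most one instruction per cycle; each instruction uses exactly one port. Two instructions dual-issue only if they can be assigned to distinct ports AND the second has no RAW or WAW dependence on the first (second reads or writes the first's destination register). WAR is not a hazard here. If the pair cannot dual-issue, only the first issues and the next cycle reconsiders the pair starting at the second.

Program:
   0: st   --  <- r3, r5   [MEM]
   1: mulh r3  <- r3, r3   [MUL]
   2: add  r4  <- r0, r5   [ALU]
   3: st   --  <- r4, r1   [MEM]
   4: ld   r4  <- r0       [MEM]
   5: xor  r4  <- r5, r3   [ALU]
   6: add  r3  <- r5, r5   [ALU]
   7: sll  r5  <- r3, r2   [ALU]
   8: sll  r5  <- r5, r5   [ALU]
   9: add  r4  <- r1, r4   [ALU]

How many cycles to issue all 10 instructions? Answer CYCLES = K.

CYCLES = 7

  cy0 -> i0/i1 (st.MEM;mulh.MUL) pair
  cy1 -> i2 (add.ALU) RAW r4
  cy2 -> i3 (st.MEM) no-port MEM/MEM
  cy3 -> i4 (ld.MEM) WAW r4
  cy4 -> i5/i6 (xor.ALU;add.ALU) pair
  cy5 -> i7 (sll.ALU) RAW+WAW r5
  cy6 -> i8/i9 (sll.ALU;add.ALU) pair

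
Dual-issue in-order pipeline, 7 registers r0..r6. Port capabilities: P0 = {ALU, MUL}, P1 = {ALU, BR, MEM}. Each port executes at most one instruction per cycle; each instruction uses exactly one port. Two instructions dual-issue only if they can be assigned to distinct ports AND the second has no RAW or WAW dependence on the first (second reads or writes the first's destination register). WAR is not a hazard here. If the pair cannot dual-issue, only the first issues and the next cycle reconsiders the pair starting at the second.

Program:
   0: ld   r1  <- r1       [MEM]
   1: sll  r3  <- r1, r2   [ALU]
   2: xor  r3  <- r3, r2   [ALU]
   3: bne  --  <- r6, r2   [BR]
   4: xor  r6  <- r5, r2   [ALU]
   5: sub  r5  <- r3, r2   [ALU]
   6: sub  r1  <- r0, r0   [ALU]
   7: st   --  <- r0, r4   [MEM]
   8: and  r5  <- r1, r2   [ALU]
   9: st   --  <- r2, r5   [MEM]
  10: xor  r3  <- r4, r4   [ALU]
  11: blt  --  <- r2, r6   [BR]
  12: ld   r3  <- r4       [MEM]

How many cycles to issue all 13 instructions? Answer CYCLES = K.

CYCLES = 9

[0] i0  ld  -- RAW r1
[1] i1  sll  -- RAW+WAW r3
[2] i2&i3  xor/bne  -- dual
[3] i4&i5  xor/sub  -- dual
[4] i6&i7  sub/st  -- dual
[5] i8  and  -- RAW r5
[6] i9&i10  st/xor  -- dual
[7] i11  blt  -- no-port BR/MEM
[8] i12  ld  -- tail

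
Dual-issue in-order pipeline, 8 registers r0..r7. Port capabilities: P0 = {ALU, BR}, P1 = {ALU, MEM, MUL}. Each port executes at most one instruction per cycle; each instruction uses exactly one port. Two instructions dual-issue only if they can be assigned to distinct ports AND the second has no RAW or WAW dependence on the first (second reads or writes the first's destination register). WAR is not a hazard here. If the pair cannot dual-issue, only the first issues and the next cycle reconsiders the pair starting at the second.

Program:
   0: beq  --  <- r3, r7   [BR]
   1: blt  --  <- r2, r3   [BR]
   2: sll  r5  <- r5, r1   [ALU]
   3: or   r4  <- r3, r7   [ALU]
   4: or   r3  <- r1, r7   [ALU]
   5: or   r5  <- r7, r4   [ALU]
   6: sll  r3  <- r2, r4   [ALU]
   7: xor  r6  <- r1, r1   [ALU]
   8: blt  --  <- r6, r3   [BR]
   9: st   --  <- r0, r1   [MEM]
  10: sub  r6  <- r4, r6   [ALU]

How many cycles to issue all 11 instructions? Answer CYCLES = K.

CYCLES = 7

t=0 i0:beq ; no-port BR/BR
t=1 i1/i2:blt+sll ; pair
t=2 i3/i4:or+or ; pair
t=3 i5/i6:or+sll ; pair
t=4 i7:xor ; RAW r6
t=5 i8/i9:blt+st ; pair
t=6 i10:sub ; tail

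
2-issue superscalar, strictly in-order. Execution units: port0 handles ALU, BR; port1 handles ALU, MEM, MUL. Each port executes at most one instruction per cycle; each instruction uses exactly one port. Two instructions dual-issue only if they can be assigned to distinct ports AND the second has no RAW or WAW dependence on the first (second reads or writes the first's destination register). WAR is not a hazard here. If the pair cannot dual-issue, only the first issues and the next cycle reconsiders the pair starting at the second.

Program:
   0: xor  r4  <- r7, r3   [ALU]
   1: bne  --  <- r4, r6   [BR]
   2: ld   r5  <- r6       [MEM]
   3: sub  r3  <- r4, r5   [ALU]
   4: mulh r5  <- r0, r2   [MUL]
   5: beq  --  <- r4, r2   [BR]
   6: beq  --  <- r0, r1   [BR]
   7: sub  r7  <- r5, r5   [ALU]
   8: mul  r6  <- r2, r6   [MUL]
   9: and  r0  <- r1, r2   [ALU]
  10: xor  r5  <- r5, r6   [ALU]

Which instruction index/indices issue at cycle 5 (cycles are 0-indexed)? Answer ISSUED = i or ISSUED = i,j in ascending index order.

0. xor @i0  | RAW r4
1. bne+ld @i1/i2  | pair
2. sub+mulh @i3/i4  | pair
3. beq @i5  | no-port BR/BR
4. beq+sub @i6/i7  | pair
5. mul+and @i8/i9  | pair
6. xor @i10  | tail

ISSUED = 8,9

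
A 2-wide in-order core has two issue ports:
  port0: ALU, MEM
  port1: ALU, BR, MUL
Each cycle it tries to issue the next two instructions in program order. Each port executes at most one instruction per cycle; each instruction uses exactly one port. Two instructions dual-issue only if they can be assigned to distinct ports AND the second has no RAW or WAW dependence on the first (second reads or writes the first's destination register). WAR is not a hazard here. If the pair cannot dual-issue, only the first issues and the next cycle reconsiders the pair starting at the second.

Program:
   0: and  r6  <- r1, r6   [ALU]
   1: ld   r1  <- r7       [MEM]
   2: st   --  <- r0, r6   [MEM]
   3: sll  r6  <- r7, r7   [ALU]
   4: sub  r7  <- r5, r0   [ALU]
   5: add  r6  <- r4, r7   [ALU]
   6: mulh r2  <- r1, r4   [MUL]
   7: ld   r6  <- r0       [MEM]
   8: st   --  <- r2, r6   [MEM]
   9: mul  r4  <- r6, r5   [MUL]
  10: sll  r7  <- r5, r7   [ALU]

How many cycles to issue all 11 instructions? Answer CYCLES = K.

CYCLES = 7

#0 head=0: and.ALU/ld.MEM i0&i1 2-wide
#1 head=2: st.MEM/sll.ALU i2&i3 2-wide
#2 head=4: sub.ALU i4 RAW r7
#3 head=5: add.ALU/mulh.MUL i5&i6 2-wide
#4 head=7: ld.MEM i7 no-port MEM/MEM
#5 head=8: st.MEM/mul.MUL i8&i9 2-wide
#6 head=10: sll.ALU i10 tail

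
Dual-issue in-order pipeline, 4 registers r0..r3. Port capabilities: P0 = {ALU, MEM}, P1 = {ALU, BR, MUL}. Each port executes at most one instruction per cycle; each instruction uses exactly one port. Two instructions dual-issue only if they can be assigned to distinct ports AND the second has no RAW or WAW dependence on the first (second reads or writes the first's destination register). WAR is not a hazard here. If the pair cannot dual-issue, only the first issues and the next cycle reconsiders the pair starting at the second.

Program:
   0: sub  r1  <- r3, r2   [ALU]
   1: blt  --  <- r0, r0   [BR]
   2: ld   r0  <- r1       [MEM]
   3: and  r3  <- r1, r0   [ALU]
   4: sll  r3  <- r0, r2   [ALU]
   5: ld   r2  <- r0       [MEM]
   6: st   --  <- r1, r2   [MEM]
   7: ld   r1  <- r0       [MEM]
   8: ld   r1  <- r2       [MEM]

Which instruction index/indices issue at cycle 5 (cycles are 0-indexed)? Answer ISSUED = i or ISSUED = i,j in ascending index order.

0. sub blt @i0&i1  | dual
1. ld @i2  | RAW r0
2. and @i3  | WAW r3
3. sll ld @i4&i5  | dual
4. st @i6  | no-port MEM/MEM
5. ld @i7  | no-port MEM/MEM
6. ld @i8  | tail

ISSUED = 7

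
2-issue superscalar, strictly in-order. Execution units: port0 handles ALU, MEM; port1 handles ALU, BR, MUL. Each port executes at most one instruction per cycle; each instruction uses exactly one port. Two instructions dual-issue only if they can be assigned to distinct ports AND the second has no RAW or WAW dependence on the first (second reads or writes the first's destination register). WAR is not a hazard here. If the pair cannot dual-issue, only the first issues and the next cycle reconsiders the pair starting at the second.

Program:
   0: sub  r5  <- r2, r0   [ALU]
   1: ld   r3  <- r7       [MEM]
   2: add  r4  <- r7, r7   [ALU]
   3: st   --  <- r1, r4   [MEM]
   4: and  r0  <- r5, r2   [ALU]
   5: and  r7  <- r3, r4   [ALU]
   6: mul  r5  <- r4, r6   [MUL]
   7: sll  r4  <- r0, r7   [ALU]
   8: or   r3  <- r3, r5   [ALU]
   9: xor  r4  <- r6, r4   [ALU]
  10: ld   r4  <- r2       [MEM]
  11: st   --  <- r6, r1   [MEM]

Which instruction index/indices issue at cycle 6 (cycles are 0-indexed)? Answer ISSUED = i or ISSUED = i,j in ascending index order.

ISSUED = 10

0. sub.ALU+ld.MEM @i0+i1  | pair
1. add.ALU @i2  | RAW r4
2. st.MEM+and.ALU @i3+i4  | pair
3. and.ALU+mul.MUL @i5+i6  | pair
4. sll.ALU+or.ALU @i7+i8  | pair
5. xor.ALU @i9  | WAW r4
6. ld.MEM @i10  | no-port MEM/MEM
7. st.MEM @i11  | tail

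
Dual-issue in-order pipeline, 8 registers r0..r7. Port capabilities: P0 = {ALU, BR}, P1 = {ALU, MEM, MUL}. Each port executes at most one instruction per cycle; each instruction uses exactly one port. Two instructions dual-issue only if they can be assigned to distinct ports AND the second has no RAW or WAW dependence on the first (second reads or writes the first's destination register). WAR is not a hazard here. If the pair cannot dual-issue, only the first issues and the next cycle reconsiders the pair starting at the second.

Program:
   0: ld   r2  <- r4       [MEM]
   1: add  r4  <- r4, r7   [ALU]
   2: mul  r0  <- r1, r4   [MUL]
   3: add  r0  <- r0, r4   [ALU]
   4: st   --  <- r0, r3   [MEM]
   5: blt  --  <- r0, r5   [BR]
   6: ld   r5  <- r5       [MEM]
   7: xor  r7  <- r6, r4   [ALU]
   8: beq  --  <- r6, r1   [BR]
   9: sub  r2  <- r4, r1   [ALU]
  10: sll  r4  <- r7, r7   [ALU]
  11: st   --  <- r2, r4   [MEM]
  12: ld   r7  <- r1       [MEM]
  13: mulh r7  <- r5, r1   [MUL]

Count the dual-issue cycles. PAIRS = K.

PAIRS = 4

t=0 i0+i1:ld.MEM/add.ALU ; dual
t=1 i2:mul.MUL ; RAW+WAW r0
t=2 i3:add.ALU ; RAW r0
t=3 i4+i5:st.MEM/blt.BR ; dual
t=4 i6+i7:ld.MEM/xor.ALU ; dual
t=5 i8+i9:beq.BR/sub.ALU ; dual
t=6 i10:sll.ALU ; RAW r4
t=7 i11:st.MEM ; no-port MEM/MEM
t=8 i12:ld.MEM ; no-port MEM/MUL
t=9 i13:mulh.MUL ; tail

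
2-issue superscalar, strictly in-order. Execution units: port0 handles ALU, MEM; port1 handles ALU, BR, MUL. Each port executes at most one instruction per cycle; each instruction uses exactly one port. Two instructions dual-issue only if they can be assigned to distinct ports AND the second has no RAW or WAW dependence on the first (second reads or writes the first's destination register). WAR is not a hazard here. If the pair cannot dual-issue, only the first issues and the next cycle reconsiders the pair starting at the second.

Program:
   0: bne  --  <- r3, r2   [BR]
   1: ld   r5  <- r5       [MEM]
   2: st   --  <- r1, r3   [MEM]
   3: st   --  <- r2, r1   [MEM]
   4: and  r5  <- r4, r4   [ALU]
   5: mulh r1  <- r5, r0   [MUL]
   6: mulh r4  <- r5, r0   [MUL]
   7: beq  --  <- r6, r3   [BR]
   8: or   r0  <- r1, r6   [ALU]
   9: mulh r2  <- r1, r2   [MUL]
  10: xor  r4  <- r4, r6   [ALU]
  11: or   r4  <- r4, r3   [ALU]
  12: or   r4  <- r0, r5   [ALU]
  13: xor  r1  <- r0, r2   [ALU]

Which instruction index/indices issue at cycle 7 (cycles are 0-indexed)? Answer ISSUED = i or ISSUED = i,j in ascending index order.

0. bne.BR;ld.MEM @i0+i1  | 2-wide
1. st.MEM @i2  | no-port MEM/MEM
2. st.MEM;and.ALU @i3+i4  | 2-wide
3. mulh.MUL @i5  | no-port MUL/MUL
4. mulh.MUL @i6  | no-port MUL/BR
5. beq.BR;or.ALU @i7+i8  | 2-wide
6. mulh.MUL;xor.ALU @i9+i10  | 2-wide
7. or.ALU @i11  | WAW r4
8. or.ALU;xor.ALU @i12+i13  | 2-wide

ISSUED = 11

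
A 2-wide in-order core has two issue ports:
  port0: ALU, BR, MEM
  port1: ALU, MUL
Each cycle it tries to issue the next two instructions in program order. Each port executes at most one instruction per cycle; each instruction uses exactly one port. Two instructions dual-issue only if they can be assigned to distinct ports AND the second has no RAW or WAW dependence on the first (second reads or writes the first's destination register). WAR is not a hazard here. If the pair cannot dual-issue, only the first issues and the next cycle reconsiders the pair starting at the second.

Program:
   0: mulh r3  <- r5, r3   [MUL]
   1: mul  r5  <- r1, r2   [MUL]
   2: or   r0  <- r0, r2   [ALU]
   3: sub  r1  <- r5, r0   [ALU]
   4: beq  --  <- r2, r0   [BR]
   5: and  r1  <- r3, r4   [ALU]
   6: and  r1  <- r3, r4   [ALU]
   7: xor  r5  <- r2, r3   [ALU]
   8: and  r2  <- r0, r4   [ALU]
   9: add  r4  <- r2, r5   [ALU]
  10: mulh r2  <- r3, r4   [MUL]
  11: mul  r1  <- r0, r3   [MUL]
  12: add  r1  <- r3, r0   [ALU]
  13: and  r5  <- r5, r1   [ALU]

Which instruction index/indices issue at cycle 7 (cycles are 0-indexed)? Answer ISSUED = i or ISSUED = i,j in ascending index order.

ISSUED = 10

c0: i0 mulh  no-port MUL/MUL
c1: i1+i2 mul/or  pair
c2: i3+i4 sub/beq  pair
c3: i5 and  WAW r1
c4: i6+i7 and/xor  pair
c5: i8 and  RAW r2
c6: i9 add  RAW r4
c7: i10 mulh  no-port MUL/MUL
c8: i11 mul  WAW r1
c9: i12 add  RAW r1
c10: i13 and  tail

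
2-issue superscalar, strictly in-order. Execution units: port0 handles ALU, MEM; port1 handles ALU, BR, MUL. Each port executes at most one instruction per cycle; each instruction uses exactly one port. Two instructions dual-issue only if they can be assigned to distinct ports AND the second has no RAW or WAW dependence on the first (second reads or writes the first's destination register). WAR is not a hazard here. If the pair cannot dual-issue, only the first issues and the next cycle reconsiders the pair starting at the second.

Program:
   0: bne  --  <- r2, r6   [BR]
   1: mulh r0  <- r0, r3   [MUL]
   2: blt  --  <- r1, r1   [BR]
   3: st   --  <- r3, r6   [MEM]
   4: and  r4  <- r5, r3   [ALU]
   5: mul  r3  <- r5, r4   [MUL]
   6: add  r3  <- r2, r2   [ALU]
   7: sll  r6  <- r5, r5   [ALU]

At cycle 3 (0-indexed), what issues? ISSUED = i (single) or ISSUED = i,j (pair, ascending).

ISSUED = 4

t=0 i0:bne ; no-port BR/MUL
t=1 i1:mulh ; no-port MUL/BR
t=2 i2,i3:blt st ; 2-wide
t=3 i4:and ; RAW r4
t=4 i5:mul ; WAW r3
t=5 i6,i7:add sll ; 2-wide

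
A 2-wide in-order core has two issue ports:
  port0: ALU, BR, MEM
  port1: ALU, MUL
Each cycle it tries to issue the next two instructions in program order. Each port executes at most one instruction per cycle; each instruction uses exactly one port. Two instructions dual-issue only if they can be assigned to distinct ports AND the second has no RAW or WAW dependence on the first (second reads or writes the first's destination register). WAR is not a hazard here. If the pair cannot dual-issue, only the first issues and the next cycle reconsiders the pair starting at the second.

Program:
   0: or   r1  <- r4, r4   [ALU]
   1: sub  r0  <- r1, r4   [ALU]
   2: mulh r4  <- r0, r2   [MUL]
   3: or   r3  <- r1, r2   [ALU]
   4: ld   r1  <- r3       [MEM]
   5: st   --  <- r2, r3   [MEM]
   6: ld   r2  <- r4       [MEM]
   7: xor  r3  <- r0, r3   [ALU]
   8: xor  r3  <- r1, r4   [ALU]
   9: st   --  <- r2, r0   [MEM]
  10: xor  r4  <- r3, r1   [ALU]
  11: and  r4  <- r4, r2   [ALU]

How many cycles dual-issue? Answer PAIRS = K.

PAIRS = 3

t=0 i0:or.ALU ; RAW r1
t=1 i1:sub.ALU ; RAW r0
t=2 i2,i3:mulh.MUL;or.ALU ; dual
t=3 i4:ld.MEM ; no-port MEM/MEM
t=4 i5:st.MEM ; no-port MEM/MEM
t=5 i6,i7:ld.MEM;xor.ALU ; dual
t=6 i8,i9:xor.ALU;st.MEM ; dual
t=7 i10:xor.ALU ; RAW+WAW r4
t=8 i11:and.ALU ; tail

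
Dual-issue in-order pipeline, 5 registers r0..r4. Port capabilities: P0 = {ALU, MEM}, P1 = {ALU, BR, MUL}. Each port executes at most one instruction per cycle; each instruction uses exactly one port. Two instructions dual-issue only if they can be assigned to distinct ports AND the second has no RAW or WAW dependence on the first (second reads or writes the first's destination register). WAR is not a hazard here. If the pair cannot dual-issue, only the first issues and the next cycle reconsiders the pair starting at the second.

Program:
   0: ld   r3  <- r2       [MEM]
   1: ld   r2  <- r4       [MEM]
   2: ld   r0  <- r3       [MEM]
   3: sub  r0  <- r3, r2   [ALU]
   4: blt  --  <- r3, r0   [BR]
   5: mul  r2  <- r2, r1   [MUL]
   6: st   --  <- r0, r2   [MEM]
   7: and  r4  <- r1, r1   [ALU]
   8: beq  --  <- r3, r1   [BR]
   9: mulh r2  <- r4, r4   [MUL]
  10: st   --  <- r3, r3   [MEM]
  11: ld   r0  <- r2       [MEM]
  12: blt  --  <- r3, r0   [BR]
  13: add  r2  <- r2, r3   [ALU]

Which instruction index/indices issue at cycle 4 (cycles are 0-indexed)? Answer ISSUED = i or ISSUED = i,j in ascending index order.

ISSUED = 4

  cy0 -> i0 (ld) no-port MEM/MEM
  cy1 -> i1 (ld) no-port MEM/MEM
  cy2 -> i2 (ld) WAW r0
  cy3 -> i3 (sub) RAW r0
  cy4 -> i4 (blt) no-port BR/MUL
  cy5 -> i5 (mul) RAW r2
  cy6 -> i6+i7 (st/and) dual
  cy7 -> i8 (beq) no-port BR/MUL
  cy8 -> i9+i10 (mulh/st) dual
  cy9 -> i11 (ld) RAW r0
  cy10 -> i12+i13 (blt/add) dual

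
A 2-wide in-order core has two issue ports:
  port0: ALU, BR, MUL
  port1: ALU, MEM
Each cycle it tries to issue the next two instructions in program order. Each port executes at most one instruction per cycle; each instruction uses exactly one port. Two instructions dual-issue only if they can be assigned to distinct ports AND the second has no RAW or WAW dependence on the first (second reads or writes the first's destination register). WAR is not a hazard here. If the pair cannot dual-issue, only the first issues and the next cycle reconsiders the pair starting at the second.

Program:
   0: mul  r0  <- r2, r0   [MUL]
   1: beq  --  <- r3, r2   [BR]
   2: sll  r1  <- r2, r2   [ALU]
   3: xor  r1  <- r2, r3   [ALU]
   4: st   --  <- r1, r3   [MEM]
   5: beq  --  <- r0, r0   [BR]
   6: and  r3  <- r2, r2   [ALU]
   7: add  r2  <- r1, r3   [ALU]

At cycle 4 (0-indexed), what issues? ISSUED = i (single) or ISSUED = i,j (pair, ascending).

0. mul.MUL @i0  | no-port MUL/BR
1. beq.BR;sll.ALU @i1&i2  | 2-wide
2. xor.ALU @i3  | RAW r1
3. st.MEM;beq.BR @i4&i5  | 2-wide
4. and.ALU @i6  | RAW r3
5. add.ALU @i7  | tail

ISSUED = 6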